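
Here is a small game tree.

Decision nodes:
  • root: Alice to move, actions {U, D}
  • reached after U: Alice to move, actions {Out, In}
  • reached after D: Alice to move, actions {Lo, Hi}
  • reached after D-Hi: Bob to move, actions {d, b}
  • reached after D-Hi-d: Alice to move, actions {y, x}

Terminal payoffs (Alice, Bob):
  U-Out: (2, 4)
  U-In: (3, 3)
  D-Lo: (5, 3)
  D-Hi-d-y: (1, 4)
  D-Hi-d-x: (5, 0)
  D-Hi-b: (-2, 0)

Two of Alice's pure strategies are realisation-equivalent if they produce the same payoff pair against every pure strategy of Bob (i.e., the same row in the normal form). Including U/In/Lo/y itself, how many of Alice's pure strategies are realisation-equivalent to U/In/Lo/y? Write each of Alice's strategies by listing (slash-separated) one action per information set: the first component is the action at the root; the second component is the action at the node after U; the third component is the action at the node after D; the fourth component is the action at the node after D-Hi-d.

Row for U/In/Lo/y (columns d, b): (3,3) (3,3).
Under U/In/Lo/y, Alice's choice at the node after D and at the node after D-Hi-d can never be reached regardless of what Bob does, so varying those choices leaves every outcome unchanged.
Holding the reachable choices fixed and varying the unreachable ones freely already gives 2 × 2 = 4 equivalent strategies.
No other strategy reproduces this row, so those 4 are the full class: U/In/Lo/y, U/In/Lo/x, U/In/Hi/y, U/In/Hi/x.

4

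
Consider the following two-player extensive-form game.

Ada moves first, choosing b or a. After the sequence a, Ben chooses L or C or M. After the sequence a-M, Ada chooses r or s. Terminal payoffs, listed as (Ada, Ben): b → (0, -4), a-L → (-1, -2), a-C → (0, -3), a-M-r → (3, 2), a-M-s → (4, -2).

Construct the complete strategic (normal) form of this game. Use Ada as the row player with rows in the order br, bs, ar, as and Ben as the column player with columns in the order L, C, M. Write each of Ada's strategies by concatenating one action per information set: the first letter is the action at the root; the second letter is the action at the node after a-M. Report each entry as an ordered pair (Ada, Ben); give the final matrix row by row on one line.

            L        C        M
  br   (0,-4)   (0,-4)   (0,-4)
  bs   (0,-4)   (0,-4)   (0,-4)
  ar  (-1,-2)   (0,-3)    (3,2)
  as  (-1,-2)   (0,-3)   (4,-2)

br: (0,-4) (0,-4) (0,-4) | bs: (0,-4) (0,-4) (0,-4) | ar: (-1,-2) (0,-3) (3,2) | as: (-1,-2) (0,-3) (4,-2)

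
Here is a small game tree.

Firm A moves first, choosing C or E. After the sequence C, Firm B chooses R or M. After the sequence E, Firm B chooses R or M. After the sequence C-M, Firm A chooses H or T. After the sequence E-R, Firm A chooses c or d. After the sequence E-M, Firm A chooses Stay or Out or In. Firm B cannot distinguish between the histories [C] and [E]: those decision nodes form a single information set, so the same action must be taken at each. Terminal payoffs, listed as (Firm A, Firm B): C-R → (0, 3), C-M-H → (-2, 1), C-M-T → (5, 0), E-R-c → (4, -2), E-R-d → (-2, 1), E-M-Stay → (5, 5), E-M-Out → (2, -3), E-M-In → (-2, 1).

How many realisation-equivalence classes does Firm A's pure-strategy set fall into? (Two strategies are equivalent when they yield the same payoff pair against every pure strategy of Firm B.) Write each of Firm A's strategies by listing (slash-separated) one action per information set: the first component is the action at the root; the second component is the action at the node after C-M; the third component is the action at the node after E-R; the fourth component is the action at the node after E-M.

8

Firm A has 24 pure strategies: C/H/c/Stay, C/H/c/Out, C/H/c/In, C/H/d/Stay, C/H/d/Out, C/H/d/In, C/T/c/Stay, C/T/c/Out, C/T/c/In, C/T/d/Stay, C/T/d/Out, C/T/d/In, E/H/c/Stay, E/H/c/Out, E/H/c/In, E/H/d/Stay, E/H/d/Out, E/H/d/In, E/T/c/Stay, E/T/c/Out, E/T/c/In, E/T/d/Stay, E/T/d/Out, E/T/d/In. Columns: R, M.
{C/H/c/Stay, C/H/c/Out, C/H/c/In, C/H/d/Stay, C/H/d/Out, C/H/d/In} → row (0,3) (-2,1)
{C/T/c/Stay, C/T/c/Out, C/T/c/In, C/T/d/Stay, C/T/d/Out, C/T/d/In} → row (0,3) (5,0)
{E/H/c/Stay, E/T/c/Stay} → row (4,-2) (5,5)
{E/H/c/Out, E/T/c/Out} → row (4,-2) (2,-3)
{E/H/c/In, E/T/c/In} → row (4,-2) (-2,1)
{E/H/d/Stay, E/T/d/Stay} → row (-2,1) (5,5)
{E/H/d/Out, E/T/d/Out} → row (-2,1) (2,-3)
{E/H/d/In, E/T/d/In} → row (-2,1) (-2,1)
That's 8 distinct rows out of 24 strategies.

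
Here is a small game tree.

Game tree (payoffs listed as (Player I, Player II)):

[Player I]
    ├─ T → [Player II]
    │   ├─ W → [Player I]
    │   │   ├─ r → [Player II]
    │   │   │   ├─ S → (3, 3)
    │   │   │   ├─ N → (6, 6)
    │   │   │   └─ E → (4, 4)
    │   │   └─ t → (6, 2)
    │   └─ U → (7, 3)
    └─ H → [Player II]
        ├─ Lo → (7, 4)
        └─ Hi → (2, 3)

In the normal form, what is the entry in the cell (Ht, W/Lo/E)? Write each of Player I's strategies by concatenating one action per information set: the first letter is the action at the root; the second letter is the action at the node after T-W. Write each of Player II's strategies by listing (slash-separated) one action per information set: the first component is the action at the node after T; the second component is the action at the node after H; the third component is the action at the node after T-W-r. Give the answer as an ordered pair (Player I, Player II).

(7, 4)

Trace the play path from the root:
  Player I plays H
  Player II plays Lo at [H]
→ terminal payoff (7, 4).
(Player I's choice at the node after T-W is never reached on this path, so it doesn't affect the outcome.)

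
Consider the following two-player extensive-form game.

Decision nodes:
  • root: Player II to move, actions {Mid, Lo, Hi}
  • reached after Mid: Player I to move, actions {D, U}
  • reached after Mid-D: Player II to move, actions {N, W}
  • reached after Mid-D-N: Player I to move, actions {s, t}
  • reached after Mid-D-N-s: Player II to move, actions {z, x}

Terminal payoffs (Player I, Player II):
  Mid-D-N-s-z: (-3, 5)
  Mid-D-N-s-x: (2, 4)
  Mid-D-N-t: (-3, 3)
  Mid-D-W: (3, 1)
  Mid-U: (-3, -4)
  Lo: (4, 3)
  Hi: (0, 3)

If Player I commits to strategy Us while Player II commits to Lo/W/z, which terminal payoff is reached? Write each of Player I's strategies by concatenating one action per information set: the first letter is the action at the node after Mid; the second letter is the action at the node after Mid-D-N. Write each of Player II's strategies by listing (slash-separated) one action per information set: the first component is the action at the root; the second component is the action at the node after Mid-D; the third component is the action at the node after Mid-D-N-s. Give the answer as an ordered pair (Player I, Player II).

(4, 3)

Trace the play path from the root:
  Player II plays Lo
→ terminal payoff (4, 3).
(Player I's choice at the node after Mid is never reached on this path, so it doesn't affect the outcome.)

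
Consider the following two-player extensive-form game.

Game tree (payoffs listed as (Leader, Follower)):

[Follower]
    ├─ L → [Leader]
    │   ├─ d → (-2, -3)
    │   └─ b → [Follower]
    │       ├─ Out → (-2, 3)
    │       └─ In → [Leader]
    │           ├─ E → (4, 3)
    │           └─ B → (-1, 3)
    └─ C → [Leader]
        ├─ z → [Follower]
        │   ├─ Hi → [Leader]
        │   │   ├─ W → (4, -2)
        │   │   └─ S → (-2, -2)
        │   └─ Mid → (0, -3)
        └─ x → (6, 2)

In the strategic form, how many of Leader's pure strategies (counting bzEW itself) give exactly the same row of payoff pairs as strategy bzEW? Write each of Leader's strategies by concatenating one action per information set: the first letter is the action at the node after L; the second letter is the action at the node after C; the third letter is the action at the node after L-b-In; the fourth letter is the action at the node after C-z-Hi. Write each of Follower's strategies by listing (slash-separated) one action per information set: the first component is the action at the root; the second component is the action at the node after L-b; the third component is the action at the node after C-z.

1

Row for bzEW (columns L/Out/Hi, L/Out/Mid, L/In/Hi, L/In/Mid, C/Out/Hi, C/Out/Mid, C/In/Hi, C/In/Mid): (-2,3) (-2,3) (4,3) (4,3) (4,-2) (0,-3) (4,-2) (0,-3).
Every one of Leader's information sets is on the play path for some reply by Follower when Leader follows bzEW.
Changing the action at any of them therefore changes at least one column, so only bzEW itself gives this row.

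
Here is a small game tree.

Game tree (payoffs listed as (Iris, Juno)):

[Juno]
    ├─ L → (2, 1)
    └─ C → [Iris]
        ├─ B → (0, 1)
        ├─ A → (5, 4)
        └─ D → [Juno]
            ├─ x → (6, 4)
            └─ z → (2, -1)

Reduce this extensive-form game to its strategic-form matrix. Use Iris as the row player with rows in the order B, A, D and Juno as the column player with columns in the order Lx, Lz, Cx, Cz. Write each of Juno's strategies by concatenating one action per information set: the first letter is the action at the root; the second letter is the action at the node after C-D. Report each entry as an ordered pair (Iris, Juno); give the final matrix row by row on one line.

           Lx       Lz       Cx       Cz
   B    (2,1)    (2,1)    (0,1)    (0,1)
   A    (2,1)    (2,1)    (5,4)    (5,4)
   D    (2,1)    (2,1)    (6,4)   (2,-1)

B: (2,1) (2,1) (0,1) (0,1) | A: (2,1) (2,1) (5,4) (5,4) | D: (2,1) (2,1) (6,4) (2,-1)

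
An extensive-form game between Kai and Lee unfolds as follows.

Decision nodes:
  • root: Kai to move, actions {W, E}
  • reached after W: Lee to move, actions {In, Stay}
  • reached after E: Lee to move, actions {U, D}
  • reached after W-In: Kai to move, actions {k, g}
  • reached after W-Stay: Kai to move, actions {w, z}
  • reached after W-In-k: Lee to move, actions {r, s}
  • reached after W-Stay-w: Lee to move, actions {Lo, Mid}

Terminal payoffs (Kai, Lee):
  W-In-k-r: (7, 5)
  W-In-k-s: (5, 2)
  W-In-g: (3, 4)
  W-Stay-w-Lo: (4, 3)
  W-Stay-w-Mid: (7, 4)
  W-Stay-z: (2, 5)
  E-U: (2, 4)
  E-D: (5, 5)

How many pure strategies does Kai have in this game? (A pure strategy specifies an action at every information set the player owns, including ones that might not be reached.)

Kai owns the root with actions {W, E} — two choices.
Kai owns the node after W-In with actions {k, g} — two choices.
Kai owns the node after W-Stay with actions {w, z} — two choices.
A pure strategy fixes one action at each information set independently, so the count is the product 2 × 2 × 2 = 8.
(For reference, Lee has 16 pure strategies, giving a 8×16 normal-form matrix.)

8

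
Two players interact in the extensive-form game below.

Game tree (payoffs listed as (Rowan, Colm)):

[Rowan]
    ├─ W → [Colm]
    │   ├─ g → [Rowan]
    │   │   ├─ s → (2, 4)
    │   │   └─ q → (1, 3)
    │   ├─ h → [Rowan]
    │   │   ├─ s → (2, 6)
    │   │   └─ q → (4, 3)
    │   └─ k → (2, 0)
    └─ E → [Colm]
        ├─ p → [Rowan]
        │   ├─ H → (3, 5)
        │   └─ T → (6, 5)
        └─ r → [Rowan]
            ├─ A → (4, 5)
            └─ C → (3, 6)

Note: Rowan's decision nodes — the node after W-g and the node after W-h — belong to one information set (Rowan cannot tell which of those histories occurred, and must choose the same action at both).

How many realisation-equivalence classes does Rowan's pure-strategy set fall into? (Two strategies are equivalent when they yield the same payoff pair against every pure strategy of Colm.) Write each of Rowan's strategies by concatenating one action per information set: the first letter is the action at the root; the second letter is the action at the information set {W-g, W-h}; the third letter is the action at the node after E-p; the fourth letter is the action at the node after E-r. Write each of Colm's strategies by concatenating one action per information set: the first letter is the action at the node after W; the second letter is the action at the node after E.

Rowan has 16 pure strategies: WsHA, WsHC, WsTA, WsTC, WqHA, WqHC, WqTA, WqTC, EsHA, EsHC, EsTA, EsTC, EqHA, EqHC, EqTA, EqTC. Columns: gp, gr, hp, hr, kp, kr.
{WsHA, WsHC, WsTA, WsTC} → row (2,4) (2,4) (2,6) (2,6) (2,0) (2,0)
{WqHA, WqHC, WqTA, WqTC} → row (1,3) (1,3) (4,3) (4,3) (2,0) (2,0)
{EsHA, EqHA} → row (3,5) (4,5) (3,5) (4,5) (3,5) (4,5)
{EsHC, EqHC} → row (3,5) (3,6) (3,5) (3,6) (3,5) (3,6)
{EsTA, EqTA} → row (6,5) (4,5) (6,5) (4,5) (6,5) (4,5)
{EsTC, EqTC} → row (6,5) (3,6) (6,5) (3,6) (6,5) (3,6)
That's 6 distinct rows out of 16 strategies.

6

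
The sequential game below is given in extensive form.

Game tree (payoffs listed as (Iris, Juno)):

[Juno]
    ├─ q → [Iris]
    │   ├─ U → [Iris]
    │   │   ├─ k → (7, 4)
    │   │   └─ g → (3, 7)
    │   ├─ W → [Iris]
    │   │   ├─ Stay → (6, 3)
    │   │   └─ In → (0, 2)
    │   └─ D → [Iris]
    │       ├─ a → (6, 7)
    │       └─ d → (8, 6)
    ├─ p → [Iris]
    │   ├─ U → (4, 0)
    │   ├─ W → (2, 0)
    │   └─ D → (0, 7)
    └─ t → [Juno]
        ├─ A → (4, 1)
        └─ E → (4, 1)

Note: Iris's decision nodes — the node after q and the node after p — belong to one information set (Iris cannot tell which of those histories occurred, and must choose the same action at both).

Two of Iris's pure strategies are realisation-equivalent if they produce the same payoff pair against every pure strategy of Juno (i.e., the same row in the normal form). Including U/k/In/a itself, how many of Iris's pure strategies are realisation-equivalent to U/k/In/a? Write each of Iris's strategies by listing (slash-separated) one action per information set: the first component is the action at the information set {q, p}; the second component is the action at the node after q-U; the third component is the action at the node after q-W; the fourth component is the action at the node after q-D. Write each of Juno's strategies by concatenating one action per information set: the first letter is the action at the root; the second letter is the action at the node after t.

4

Row for U/k/In/a (columns qA, qE, pA, pE, tA, tE): (7,4) (7,4) (4,0) (4,0) (4,1) (4,1).
Under U/k/In/a, Iris's choice at the node after q-W and at the node after q-D can never be reached regardless of what Juno does, so varying those choices leaves every outcome unchanged.
Holding the reachable choices fixed and varying the unreachable ones freely already gives 2 × 2 = 4 equivalent strategies.
No other strategy reproduces this row, so those 4 are the full class: U/k/Stay/a, U/k/Stay/d, U/k/In/a, U/k/In/d.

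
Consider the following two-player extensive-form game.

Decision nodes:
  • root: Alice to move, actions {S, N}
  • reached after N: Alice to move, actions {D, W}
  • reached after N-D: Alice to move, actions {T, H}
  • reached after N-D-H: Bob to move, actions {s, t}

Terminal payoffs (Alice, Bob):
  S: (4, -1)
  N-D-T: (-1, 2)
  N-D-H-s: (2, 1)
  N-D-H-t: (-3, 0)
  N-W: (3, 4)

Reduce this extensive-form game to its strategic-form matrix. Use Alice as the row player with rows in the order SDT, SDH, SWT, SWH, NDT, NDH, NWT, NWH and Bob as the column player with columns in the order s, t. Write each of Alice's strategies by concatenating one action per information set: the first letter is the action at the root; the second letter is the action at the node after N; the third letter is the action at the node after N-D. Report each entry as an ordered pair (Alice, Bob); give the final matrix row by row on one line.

SDT: (4,-1) (4,-1) | SDH: (4,-1) (4,-1) | SWT: (4,-1) (4,-1) | SWH: (4,-1) (4,-1) | NDT: (-1,2) (-1,2) | NDH: (2,1) (-3,0) | NWT: (3,4) (3,4) | NWH: (3,4) (3,4)

            s        t
 SDT   (4,-1)   (4,-1)
 SDH   (4,-1)   (4,-1)
 SWT   (4,-1)   (4,-1)
 SWH   (4,-1)   (4,-1)
 NDT   (-1,2)   (-1,2)
 NDH    (2,1)   (-3,0)
 NWT    (3,4)    (3,4)
 NWH    (3,4)    (3,4)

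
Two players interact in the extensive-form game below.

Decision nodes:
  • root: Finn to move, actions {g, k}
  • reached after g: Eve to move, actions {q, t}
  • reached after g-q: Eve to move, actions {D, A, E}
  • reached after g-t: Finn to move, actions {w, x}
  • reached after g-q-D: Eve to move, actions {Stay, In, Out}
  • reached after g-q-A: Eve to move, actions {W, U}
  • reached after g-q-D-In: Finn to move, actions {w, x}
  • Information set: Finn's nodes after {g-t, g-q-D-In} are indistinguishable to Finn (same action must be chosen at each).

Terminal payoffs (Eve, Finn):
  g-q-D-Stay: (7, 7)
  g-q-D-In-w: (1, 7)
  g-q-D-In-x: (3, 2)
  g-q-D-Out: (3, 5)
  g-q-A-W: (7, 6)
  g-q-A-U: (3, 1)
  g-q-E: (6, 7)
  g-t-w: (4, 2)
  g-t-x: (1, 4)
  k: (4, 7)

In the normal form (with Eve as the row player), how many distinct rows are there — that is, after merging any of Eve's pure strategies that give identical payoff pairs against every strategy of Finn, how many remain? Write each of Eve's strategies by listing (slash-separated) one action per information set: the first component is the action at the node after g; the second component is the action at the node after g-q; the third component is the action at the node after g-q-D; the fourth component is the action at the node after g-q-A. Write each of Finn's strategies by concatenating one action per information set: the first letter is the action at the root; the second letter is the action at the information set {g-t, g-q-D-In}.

7

Eve has 36 pure strategies: q/D/Stay/W, q/D/Stay/U, q/D/In/W, q/D/In/U, q/D/Out/W, q/D/Out/U, q/A/Stay/W, q/A/Stay/U, q/A/In/W, q/A/In/U, q/A/Out/W, q/A/Out/U, q/E/Stay/W, q/E/Stay/U, q/E/In/W, q/E/In/U, q/E/Out/W, q/E/Out/U, t/D/Stay/W, t/D/Stay/U, t/D/In/W, t/D/In/U, t/D/Out/W, t/D/Out/U, t/A/Stay/W, t/A/Stay/U, t/A/In/W, t/A/In/U, t/A/Out/W, t/A/Out/U, t/E/Stay/W, t/E/Stay/U, t/E/In/W, t/E/In/U, t/E/Out/W, t/E/Out/U. Columns: gw, gx, kw, kx.
{q/D/Stay/W, q/D/Stay/U} → row (7,7) (7,7) (4,7) (4,7)
{q/D/In/W, q/D/In/U} → row (1,7) (3,2) (4,7) (4,7)
{q/D/Out/W, q/D/Out/U} → row (3,5) (3,5) (4,7) (4,7)
{q/A/Stay/W, q/A/In/W, q/A/Out/W} → row (7,6) (7,6) (4,7) (4,7)
{q/A/Stay/U, q/A/In/U, q/A/Out/U} → row (3,1) (3,1) (4,7) (4,7)
{q/E/Stay/W, q/E/Stay/U, q/E/In/W, q/E/In/U, q/E/Out/W, q/E/Out/U} → row (6,7) (6,7) (4,7) (4,7)
{t/D/Stay/W, t/D/Stay/U, t/D/In/W, t/D/In/U, t/D/Out/W, t/D/Out/U, t/A/Stay/W, t/A/Stay/U, t/A/In/W, t/A/In/U, t/A/Out/W, t/A/Out/U, t/E/Stay/W, t/E/Stay/U, t/E/In/W, t/E/In/U, t/E/Out/W, t/E/Out/U} → row (4,2) (1,4) (4,7) (4,7)
That's 7 distinct rows out of 36 strategies.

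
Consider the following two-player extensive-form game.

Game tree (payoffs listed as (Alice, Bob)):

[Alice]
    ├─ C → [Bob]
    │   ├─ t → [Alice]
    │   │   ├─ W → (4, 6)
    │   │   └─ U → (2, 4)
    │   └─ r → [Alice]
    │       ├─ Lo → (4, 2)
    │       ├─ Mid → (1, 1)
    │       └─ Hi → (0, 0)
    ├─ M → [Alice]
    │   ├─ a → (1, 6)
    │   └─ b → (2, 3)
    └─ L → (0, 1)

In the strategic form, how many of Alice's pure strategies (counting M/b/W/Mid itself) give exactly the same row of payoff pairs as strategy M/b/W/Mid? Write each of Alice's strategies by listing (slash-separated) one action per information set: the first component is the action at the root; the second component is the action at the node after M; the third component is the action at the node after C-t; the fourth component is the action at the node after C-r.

Row for M/b/W/Mid (columns t, r): (2,3) (2,3).
Under M/b/W/Mid, Alice's choice at the node after C-t and at the node after C-r can never be reached regardless of what Bob does, so varying those choices leaves every outcome unchanged.
Holding the reachable choices fixed and varying the unreachable ones freely already gives 2 × 3 = 6 equivalent strategies.
No other strategy reproduces this row, so those 6 are the full class: M/b/W/Lo, M/b/W/Mid, M/b/W/Hi, M/b/U/Lo, M/b/U/Mid, M/b/U/Hi.

6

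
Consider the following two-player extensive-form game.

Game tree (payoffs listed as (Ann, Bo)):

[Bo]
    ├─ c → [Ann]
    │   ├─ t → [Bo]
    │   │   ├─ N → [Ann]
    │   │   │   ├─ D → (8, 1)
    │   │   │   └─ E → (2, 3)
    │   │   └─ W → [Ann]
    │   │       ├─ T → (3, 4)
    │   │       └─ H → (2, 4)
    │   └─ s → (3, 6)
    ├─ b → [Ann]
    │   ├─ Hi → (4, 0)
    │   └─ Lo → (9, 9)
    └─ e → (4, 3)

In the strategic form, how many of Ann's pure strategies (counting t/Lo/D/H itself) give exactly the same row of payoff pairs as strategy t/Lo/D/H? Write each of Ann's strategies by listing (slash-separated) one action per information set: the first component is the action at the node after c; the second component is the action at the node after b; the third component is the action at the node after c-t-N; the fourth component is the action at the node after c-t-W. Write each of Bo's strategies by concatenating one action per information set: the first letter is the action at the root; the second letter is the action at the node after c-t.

Row for t/Lo/D/H (columns cN, cW, bN, bW, eN, eW): (8,1) (2,4) (9,9) (9,9) (4,3) (4,3).
Every one of Ann's information sets is on the play path for some reply by Bo when Ann follows t/Lo/D/H.
Changing the action at any of them therefore changes at least one column, so only t/Lo/D/H itself gives this row.

1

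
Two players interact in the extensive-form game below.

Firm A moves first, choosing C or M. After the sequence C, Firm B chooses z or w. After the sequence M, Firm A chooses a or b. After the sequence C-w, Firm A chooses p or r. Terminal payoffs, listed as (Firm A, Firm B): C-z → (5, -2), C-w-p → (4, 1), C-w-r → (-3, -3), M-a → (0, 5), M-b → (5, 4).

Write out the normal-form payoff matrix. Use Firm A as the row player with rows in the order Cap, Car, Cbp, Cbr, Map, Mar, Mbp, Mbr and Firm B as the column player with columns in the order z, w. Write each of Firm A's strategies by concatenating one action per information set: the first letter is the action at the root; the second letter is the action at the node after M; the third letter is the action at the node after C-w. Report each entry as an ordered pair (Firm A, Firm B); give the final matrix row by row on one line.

Cap: (5,-2) (4,1) | Car: (5,-2) (-3,-3) | Cbp: (5,-2) (4,1) | Cbr: (5,-2) (-3,-3) | Map: (0,5) (0,5) | Mar: (0,5) (0,5) | Mbp: (5,4) (5,4) | Mbr: (5,4) (5,4)

Row Cap: z→(5,-2), w→(4,1)
Row Car: z→(5,-2), w→(-3,-3)
Row Cbp: z→(5,-2), w→(4,1)
Row Cbr: z→(5,-2), w→(-3,-3)
Row Map: z→(0,5), w→(0,5)
Row Mar: z→(0,5), w→(0,5)
Row Mbp: z→(5,4), w→(5,4)
Row Mbr: z→(5,4), w→(5,4)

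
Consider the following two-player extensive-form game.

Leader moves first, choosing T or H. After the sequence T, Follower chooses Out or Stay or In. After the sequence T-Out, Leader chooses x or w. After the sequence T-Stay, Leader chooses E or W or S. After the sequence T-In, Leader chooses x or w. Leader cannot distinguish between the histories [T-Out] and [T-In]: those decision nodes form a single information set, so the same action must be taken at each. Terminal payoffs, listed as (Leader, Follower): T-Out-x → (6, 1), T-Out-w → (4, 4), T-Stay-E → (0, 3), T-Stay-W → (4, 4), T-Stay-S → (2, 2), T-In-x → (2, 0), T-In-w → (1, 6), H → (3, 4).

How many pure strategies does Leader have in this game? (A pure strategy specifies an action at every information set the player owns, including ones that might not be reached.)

12

Leader owns the root with actions {T, H} — two choices.
Leader owns the information set {T-Out, T-In} with actions {x, w} — two choices.
Leader owns the node after T-Stay with actions {E, W, S} — three choices.
A pure strategy fixes one action at each information set independently, so the count is the product 2 × 2 × 3 = 12.
(For reference, Follower has 3 pure strategies, giving a 12×3 normal-form matrix.)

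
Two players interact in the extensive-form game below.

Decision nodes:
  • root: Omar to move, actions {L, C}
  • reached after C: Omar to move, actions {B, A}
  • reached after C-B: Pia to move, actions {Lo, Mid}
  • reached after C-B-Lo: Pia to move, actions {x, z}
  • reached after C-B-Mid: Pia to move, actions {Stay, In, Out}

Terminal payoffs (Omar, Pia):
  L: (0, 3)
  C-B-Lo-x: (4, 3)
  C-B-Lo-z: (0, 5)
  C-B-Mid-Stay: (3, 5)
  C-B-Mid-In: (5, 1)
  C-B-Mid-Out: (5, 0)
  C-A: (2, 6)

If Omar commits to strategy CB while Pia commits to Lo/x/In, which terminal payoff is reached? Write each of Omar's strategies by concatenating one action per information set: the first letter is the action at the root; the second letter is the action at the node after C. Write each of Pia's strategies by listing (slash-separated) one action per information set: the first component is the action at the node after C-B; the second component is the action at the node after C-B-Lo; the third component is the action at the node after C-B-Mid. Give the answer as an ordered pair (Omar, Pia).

Trace the play path from the root:
  Omar plays C
  Omar plays B at [C]
  Pia plays Lo at [C-B]
  Pia plays x at [C-B-Lo]
→ terminal payoff (4, 3).
(Pia's choice at the node after C-B-Mid is never reached on this path, so it doesn't affect the outcome.)

(4, 3)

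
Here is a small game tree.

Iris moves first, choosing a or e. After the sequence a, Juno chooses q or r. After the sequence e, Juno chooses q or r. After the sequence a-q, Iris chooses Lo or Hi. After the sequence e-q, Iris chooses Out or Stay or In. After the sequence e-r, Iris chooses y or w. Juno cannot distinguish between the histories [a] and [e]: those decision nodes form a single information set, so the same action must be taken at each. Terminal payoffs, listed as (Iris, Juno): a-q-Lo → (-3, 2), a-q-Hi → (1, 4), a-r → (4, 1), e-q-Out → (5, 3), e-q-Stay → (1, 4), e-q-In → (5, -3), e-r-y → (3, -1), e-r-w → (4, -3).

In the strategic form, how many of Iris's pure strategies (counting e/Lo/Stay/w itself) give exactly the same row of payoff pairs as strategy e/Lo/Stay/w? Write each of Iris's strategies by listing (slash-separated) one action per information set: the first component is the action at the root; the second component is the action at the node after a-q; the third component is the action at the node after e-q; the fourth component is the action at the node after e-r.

2

Row for e/Lo/Stay/w (columns q, r): (1,4) (4,-3).
Under e/Lo/Stay/w, Iris's choice at the node after a-q can never be reached regardless of what Juno does, so varying those choices leaves every outcome unchanged.
Holding the reachable choices fixed and varying the unreachable one freely already gives 2 equivalent strategies.
No other strategy reproduces this row, so those 2 are the full class: e/Lo/Stay/w, e/Hi/Stay/w.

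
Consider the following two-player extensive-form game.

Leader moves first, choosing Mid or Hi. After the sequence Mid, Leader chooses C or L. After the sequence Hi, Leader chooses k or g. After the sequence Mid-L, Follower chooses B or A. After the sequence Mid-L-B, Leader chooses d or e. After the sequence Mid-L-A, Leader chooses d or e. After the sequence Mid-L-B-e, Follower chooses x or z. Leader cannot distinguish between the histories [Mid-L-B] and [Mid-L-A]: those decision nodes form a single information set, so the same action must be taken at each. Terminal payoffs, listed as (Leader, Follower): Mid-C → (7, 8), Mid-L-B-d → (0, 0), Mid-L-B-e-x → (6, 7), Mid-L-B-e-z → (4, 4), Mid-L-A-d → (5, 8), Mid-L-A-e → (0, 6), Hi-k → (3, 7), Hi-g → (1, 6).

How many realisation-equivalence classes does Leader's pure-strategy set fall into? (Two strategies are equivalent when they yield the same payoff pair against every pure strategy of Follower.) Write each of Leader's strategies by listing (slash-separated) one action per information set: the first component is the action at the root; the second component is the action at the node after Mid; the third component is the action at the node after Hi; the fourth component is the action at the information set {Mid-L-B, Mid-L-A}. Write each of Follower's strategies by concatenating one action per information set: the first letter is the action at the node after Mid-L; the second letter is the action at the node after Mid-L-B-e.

5

Leader has 16 pure strategies: Mid/C/k/d, Mid/C/k/e, Mid/C/g/d, Mid/C/g/e, Mid/L/k/d, Mid/L/k/e, Mid/L/g/d, Mid/L/g/e, Hi/C/k/d, Hi/C/k/e, Hi/C/g/d, Hi/C/g/e, Hi/L/k/d, Hi/L/k/e, Hi/L/g/d, Hi/L/g/e. Columns: Bx, Bz, Ax, Az.
{Mid/C/k/d, Mid/C/k/e, Mid/C/g/d, Mid/C/g/e} → row (7,8) (7,8) (7,8) (7,8)
{Mid/L/k/d, Mid/L/g/d} → row (0,0) (0,0) (5,8) (5,8)
{Mid/L/k/e, Mid/L/g/e} → row (6,7) (4,4) (0,6) (0,6)
{Hi/C/k/d, Hi/C/k/e, Hi/L/k/d, Hi/L/k/e} → row (3,7) (3,7) (3,7) (3,7)
{Hi/C/g/d, Hi/C/g/e, Hi/L/g/d, Hi/L/g/e} → row (1,6) (1,6) (1,6) (1,6)
That's 5 distinct rows out of 16 strategies.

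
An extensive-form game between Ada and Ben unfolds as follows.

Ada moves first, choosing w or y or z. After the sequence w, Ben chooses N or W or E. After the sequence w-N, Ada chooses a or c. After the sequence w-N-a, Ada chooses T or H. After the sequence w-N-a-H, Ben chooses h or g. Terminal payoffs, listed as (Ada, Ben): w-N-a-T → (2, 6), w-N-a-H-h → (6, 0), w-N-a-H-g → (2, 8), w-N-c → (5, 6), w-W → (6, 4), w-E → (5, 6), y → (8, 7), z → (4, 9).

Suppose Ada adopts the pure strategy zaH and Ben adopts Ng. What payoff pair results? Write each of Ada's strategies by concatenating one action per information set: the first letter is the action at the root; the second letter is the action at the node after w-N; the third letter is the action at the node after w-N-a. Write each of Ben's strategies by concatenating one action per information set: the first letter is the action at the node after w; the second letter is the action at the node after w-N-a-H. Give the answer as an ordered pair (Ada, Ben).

(4, 9)

Trace the play path from the root:
  Ada plays z
→ terminal payoff (4, 9).
(Ada's choice at the node after w-N is never reached on this path, so it doesn't affect the outcome.)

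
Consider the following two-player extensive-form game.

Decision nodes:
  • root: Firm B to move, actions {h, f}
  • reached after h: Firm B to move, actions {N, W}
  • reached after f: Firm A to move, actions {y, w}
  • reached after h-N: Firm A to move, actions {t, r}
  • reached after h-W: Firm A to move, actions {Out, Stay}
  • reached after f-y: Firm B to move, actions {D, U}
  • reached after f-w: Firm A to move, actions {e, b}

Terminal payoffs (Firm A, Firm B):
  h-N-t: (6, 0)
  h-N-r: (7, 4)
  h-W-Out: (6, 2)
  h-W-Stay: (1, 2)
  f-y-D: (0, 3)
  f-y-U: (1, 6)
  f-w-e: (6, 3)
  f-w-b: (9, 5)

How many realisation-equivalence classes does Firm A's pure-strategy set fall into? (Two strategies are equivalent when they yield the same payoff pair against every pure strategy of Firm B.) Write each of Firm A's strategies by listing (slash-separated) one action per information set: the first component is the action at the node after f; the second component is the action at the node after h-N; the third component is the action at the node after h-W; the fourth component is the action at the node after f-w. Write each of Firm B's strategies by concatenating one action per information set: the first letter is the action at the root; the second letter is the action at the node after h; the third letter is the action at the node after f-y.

12

Firm A has 16 pure strategies: y/t/Out/e, y/t/Out/b, y/t/Stay/e, y/t/Stay/b, y/r/Out/e, y/r/Out/b, y/r/Stay/e, y/r/Stay/b, w/t/Out/e, w/t/Out/b, w/t/Stay/e, w/t/Stay/b, w/r/Out/e, w/r/Out/b, w/r/Stay/e, w/r/Stay/b. Columns: hND, hNU, hWD, hWU, fND, fNU, fWD, fWU.
{y/t/Out/e, y/t/Out/b} → row (6,0) (6,0) (6,2) (6,2) (0,3) (1,6) (0,3) (1,6)
{y/t/Stay/e, y/t/Stay/b} → row (6,0) (6,0) (1,2) (1,2) (0,3) (1,6) (0,3) (1,6)
{y/r/Out/e, y/r/Out/b} → row (7,4) (7,4) (6,2) (6,2) (0,3) (1,6) (0,3) (1,6)
{y/r/Stay/e, y/r/Stay/b} → row (7,4) (7,4) (1,2) (1,2) (0,3) (1,6) (0,3) (1,6)
{w/t/Out/e} → row (6,0) (6,0) (6,2) (6,2) (6,3) (6,3) (6,3) (6,3)
{w/t/Out/b} → row (6,0) (6,0) (6,2) (6,2) (9,5) (9,5) (9,5) (9,5)
{w/t/Stay/e} → row (6,0) (6,0) (1,2) (1,2) (6,3) (6,3) (6,3) (6,3)
{w/t/Stay/b} → row (6,0) (6,0) (1,2) (1,2) (9,5) (9,5) (9,5) (9,5)
{w/r/Out/e} → row (7,4) (7,4) (6,2) (6,2) (6,3) (6,3) (6,3) (6,3)
{w/r/Out/b} → row (7,4) (7,4) (6,2) (6,2) (9,5) (9,5) (9,5) (9,5)
{w/r/Stay/e} → row (7,4) (7,4) (1,2) (1,2) (6,3) (6,3) (6,3) (6,3)
{w/r/Stay/b} → row (7,4) (7,4) (1,2) (1,2) (9,5) (9,5) (9,5) (9,5)
That's 12 distinct rows out of 16 strategies.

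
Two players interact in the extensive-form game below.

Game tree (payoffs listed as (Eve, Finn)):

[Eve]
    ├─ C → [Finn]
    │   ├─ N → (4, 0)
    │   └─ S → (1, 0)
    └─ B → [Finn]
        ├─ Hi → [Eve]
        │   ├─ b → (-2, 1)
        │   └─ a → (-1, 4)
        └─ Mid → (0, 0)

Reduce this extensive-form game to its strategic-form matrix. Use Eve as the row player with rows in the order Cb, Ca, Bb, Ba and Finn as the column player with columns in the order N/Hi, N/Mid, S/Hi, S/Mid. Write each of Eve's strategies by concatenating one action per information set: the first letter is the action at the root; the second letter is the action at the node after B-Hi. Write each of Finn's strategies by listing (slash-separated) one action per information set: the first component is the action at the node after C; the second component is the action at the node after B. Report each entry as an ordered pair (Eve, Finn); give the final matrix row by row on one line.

Cb: (4,0) (4,0) (1,0) (1,0) | Ca: (4,0) (4,0) (1,0) (1,0) | Bb: (-2,1) (0,0) (-2,1) (0,0) | Ba: (-1,4) (0,0) (-1,4) (0,0)

         N/Hi    N/Mid     S/Hi    S/Mid
  Cb    (4,0)    (4,0)    (1,0)    (1,0)
  Ca    (4,0)    (4,0)    (1,0)    (1,0)
  Bb   (-2,1)    (0,0)   (-2,1)    (0,0)
  Ba   (-1,4)    (0,0)   (-1,4)    (0,0)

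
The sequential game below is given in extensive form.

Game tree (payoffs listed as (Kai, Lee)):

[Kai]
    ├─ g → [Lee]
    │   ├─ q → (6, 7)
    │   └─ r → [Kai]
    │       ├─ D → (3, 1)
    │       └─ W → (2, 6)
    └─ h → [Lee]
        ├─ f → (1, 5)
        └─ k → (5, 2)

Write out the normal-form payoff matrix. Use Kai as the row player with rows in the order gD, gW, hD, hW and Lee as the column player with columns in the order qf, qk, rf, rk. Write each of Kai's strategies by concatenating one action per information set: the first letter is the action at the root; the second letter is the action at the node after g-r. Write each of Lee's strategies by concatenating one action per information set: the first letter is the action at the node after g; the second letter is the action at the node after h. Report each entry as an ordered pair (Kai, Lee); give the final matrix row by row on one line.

gD: (6,7) (6,7) (3,1) (3,1) | gW: (6,7) (6,7) (2,6) (2,6) | hD: (1,5) (5,2) (1,5) (5,2) | hW: (1,5) (5,2) (1,5) (5,2)

Row gD: qf→(6,7), qk→(6,7), rf→(3,1), rk→(3,1)
Row gW: qf→(6,7), qk→(6,7), rf→(2,6), rk→(2,6)
Row hD: qf→(1,5), qk→(5,2), rf→(1,5), rk→(5,2)
Row hW: qf→(1,5), qk→(5,2), rf→(1,5), rk→(5,2)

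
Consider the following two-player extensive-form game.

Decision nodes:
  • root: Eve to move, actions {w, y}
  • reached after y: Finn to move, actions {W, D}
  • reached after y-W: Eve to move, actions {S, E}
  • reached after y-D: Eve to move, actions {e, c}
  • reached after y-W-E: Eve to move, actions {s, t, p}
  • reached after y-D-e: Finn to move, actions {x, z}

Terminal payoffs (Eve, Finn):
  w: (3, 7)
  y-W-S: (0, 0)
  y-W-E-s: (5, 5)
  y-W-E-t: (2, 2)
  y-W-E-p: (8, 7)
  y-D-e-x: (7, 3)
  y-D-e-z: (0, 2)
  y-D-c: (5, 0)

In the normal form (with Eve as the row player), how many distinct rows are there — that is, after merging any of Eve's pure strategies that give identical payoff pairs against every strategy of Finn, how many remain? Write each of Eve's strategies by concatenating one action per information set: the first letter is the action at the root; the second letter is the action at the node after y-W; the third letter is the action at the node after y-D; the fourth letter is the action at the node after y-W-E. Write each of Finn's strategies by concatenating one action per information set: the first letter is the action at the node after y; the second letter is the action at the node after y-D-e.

9

Eve has 24 pure strategies: wSes, wSet, wSep, wScs, wSct, wScp, wEes, wEet, wEep, wEcs, wEct, wEcp, ySes, ySet, ySep, yScs, ySct, yScp, yEes, yEet, yEep, yEcs, yEct, yEcp. Columns: Wx, Wz, Dx, Dz.
{wSes, wSet, wSep, wScs, wSct, wScp, wEes, wEet, wEep, wEcs, wEct, wEcp} → row (3,7) (3,7) (3,7) (3,7)
{ySes, ySet, ySep} → row (0,0) (0,0) (7,3) (0,2)
{yScs, ySct, yScp} → row (0,0) (0,0) (5,0) (5,0)
{yEes} → row (5,5) (5,5) (7,3) (0,2)
{yEet} → row (2,2) (2,2) (7,3) (0,2)
{yEep} → row (8,7) (8,7) (7,3) (0,2)
{yEcs} → row (5,5) (5,5) (5,0) (5,0)
{yEct} → row (2,2) (2,2) (5,0) (5,0)
{yEcp} → row (8,7) (8,7) (5,0) (5,0)
That's 9 distinct rows out of 24 strategies.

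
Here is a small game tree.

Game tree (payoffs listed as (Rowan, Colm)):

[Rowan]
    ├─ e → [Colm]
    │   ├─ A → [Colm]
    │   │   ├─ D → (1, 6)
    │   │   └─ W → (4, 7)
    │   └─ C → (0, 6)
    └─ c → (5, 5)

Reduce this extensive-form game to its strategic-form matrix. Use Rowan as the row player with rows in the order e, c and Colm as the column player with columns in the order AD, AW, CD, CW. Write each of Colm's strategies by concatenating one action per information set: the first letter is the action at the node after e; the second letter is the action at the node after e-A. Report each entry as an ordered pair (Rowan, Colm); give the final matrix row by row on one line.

Row e: AD→(1,6), AW→(4,7), CD→(0,6), CW→(0,6)
Row c: AD→(5,5), AW→(5,5), CD→(5,5), CW→(5,5)

e: (1,6) (4,7) (0,6) (0,6) | c: (5,5) (5,5) (5,5) (5,5)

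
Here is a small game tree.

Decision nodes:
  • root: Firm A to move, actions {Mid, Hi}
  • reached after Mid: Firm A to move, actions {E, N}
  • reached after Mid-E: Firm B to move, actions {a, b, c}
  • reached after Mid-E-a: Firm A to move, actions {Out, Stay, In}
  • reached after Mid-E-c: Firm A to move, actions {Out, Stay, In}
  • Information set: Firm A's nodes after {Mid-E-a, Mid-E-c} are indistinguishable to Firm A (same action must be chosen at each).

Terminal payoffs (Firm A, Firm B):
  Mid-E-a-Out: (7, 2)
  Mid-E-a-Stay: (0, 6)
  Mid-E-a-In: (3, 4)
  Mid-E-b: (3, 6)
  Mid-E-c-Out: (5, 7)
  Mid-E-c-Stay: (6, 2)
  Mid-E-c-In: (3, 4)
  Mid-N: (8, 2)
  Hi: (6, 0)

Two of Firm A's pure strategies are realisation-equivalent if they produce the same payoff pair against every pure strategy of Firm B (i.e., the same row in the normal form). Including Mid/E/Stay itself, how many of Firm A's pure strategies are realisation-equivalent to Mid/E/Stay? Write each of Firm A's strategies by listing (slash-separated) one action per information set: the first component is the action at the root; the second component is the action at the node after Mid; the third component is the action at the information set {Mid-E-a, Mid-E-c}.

1

Row for Mid/E/Stay (columns a, b, c): (0,6) (3,6) (6,2).
Every one of Firm A's information sets is on the play path for some reply by Firm B when Firm A follows Mid/E/Stay.
Changing the action at any of them therefore changes at least one column, so only Mid/E/Stay itself gives this row.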